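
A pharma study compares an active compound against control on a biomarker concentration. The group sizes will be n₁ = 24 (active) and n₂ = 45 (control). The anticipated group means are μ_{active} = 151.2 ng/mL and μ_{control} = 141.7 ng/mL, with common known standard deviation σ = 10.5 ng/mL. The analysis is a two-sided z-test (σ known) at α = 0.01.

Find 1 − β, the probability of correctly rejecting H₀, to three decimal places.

Standardized effect: d = |μ_{active} − μ_{control}| / σ = |151.2 − 141.7| / 10.5 = 0.9048
Noncentrality parameter: δ = d / √(1/n₁ + 1/n₂) = 0.9048 / √(1/24 + 1/45) = 3.5795
Critical value for a two-sided test at α = 0.01: z_{α/2} = 2.576.
Power = Φ(δ − 2.576) + Φ(−δ − 2.576) = Φ(1.004) + Φ(-6.155) = 0.8422 + 0.0000 = 0.8422.

Power ≈ 0.842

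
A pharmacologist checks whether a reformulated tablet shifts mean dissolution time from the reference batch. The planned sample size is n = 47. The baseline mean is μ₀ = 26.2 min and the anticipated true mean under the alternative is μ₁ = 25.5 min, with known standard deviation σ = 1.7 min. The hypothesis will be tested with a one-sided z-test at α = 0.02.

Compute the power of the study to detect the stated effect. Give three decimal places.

Standardized effect: d = |μ₁ − μ₀| / σ = |25.5 − 26.2| / 1.7 = 0.4118
Noncentrality parameter: δ = d·√n = 0.4118 × √47 = 2.8229
Critical value for a one-sided test at α = 0.02: z_α = 2.054.
Power = P(Z > 2.054 − δ) = Φ(0.769) = 0.7791.

Power ≈ 0.779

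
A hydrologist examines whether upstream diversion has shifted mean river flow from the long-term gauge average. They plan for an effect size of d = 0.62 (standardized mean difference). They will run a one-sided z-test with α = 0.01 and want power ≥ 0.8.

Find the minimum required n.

n = 27

For power 0.8 need Φ(δ − z_{0.01}) = 0.8, so δ = z_{0.01} + z_{0.20} = 2.326 + 0.842 = 3.168.
δ = d·√n ⇒ n = (δ/d)² = (3.168 / 0.62)² = 26.11.
Round up to the next whole unit.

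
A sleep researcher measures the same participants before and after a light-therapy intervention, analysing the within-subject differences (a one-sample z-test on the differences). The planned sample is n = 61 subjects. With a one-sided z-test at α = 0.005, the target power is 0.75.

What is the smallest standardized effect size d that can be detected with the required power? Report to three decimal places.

Need Φ(δ − 2.576) = 0.75, so δ = 2.576 + 0.674 = 3.250.
δ = d·√n ⇒ d = δ/√n = 3.250/√61 = 0.4162.

d ≈ 0.416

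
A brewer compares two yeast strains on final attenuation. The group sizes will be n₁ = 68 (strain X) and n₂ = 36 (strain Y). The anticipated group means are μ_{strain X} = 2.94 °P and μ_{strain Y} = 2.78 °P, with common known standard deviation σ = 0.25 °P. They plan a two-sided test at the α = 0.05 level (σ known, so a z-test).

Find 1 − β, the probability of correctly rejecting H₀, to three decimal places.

Standardized effect: d = |μ_{strain X} − μ_{strain Y}| / σ = |2.94 − 2.78| / 0.25 = 0.6400
Noncentrality parameter: δ = d / √(1/n₁ + 1/n₂) = 0.6400 / √(1/68 + 1/36) = 3.1051
Critical value for a two-sided test at α = 0.05: z_{α/2} = 1.960.
Power = Φ(δ − 1.960) + Φ(−δ − 1.960) = Φ(1.145) + Φ(-5.065) = 0.8739 + 0.0000 = 0.8739.

Power ≈ 0.874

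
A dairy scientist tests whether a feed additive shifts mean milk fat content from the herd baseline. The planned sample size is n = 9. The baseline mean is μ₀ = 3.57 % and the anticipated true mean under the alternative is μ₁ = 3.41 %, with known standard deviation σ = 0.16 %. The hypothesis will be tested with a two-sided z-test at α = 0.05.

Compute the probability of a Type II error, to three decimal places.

β ≈ 0.149

Standardized effect: d = |μ₁ − μ₀| / σ = |3.41 − 3.57| / 0.16 = 1.0000
Noncentrality parameter: λ = d·√n = 1.0000 × √9 = 3.0000
Two-sided α = 0.05 → critical value z_{0.025} = 1.960.
Power = Φ(λ − 1.960) + Φ(−λ − 1.960) = Φ(1.040) + Φ(-4.960) = 0.8508 + 0.0000 = 0.8508.
Type II error: β = 1 − power = 1 − 0.8508 = 0.1492.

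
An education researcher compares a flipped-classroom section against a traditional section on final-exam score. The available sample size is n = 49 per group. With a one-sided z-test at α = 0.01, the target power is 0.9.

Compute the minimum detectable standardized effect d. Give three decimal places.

Need Φ(δ − 2.326) = 0.9, so δ = 2.326 + 1.282 = 3.608.
δ = d·√(n/2) ⇒ d = δ/√(n/2) = 3.608/√(49/2) = 0.7289.

d ≈ 0.729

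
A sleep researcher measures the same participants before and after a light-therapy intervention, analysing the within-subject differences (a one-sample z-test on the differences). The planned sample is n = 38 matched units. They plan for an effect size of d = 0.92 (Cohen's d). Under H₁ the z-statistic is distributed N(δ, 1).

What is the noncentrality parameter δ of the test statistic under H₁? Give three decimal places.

δ ≈ 5.671

The noncentrality parameter scales effect size by the design's sample-size factor: δ = d·√n = 0.92 × √38 = 5.6713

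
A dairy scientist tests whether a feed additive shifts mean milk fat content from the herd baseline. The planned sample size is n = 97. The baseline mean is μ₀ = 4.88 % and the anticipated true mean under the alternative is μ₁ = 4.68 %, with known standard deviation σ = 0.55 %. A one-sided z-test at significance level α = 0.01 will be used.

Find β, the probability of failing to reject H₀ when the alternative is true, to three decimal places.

β ≈ 0.105

Standardized effect: d = |μ₁ − μ₀| / σ = |4.68 − 4.88| / 0.55 = 0.3636
Noncentrality parameter: δ = d·√n = 0.3636 × √97 = 3.5814
One-sided α = 0.01 → critical value z_{0.01} = 2.326.
Power = Φ(δ − 2.326) = Φ(1.255) = 0.8953.
Type II error: β = 1 − power = 1 − 0.8953 = 0.1047.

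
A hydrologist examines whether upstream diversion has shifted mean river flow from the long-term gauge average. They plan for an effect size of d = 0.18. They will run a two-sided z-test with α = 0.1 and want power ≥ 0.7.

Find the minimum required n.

n = 146

For power 0.7 need Φ(δ − z_{0.05}) = 0.7, so δ = z_{0.05} + z_{0.30} = 1.645 + 0.524 = 2.169.
(For δ > 0 the lower-tail rejection region contributes negligibly to power, so the one-term inversion is standard.)
δ = d·√n ⇒ n = (δ/d)² = (2.169 / 0.18)² = 145.24.
Round up to the next whole unit.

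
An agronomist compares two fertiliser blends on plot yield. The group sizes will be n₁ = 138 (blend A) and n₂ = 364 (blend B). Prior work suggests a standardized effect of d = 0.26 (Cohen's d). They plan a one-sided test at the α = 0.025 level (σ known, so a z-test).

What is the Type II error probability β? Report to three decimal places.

Noncentrality parameter: δ = d / √(1/n₁ + 1/n₂) = 0.26 / √(1/138 + 1/364) = 2.6008
One-sided α = 0.025 → critical value z_{0.025} = 1.960.
Power = P(Z > 1.960 − δ) = Φ(0.641) = 0.7392.
Type II error: β = 1 − power = 1 − 0.7392 = 0.2608.

β ≈ 0.261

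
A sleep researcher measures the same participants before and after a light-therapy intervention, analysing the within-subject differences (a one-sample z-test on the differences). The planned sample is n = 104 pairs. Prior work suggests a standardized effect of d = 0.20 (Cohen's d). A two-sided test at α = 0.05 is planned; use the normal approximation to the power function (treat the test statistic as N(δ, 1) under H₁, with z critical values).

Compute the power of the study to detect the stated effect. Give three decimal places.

Power ≈ 0.532

Noncentrality parameter: δ = d·√n = 0.20 × √104 = 2.0396
Critical value for a two-sided test at α = 0.05: z_{α/2} = 1.960.
Power = Φ(δ − 1.960) + Φ(−δ − 1.960) = Φ(0.080) + Φ(-4.000) = 0.5317 + 0.0000 = 0.5318.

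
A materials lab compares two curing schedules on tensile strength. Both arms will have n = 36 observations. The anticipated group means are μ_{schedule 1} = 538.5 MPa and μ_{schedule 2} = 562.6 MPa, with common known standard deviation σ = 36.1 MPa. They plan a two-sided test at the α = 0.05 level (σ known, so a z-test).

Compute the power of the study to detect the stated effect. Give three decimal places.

Standardized effect: d = |μ_{schedule 1} − μ_{schedule 2}| / σ = |538.5 − 562.6| / 36.1 = 0.6676
Noncentrality parameter: δ = d·√(n/2) = 0.6676 × √(36/2) = 2.8323
Critical value for a two-sided test at α = 0.05: z_{α/2} = 1.960.
Power = Φ(δ − 1.960) + Φ(−δ − 1.960) = Φ(0.872) + Φ(-4.792) = 0.8085 + 0.0000 = 0.8085.

Power ≈ 0.809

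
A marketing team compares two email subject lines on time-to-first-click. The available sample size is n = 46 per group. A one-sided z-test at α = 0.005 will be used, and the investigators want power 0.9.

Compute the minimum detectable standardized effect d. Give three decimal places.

d ≈ 0.804

Need Φ(δ − 2.576) = 0.9, so δ = 2.576 + 1.282 = 3.857.
δ = d·√(n/2) ⇒ d = δ/√(n/2) = 3.857/√(46/2) = 0.8043.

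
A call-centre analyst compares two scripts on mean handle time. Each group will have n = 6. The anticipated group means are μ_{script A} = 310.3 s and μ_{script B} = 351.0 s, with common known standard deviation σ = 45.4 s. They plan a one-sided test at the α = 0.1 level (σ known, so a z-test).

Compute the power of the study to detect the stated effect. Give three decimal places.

Power ≈ 0.607

Standardized effect: d = |μ_{script A} − μ_{script B}| / σ = |310.3 − 351.0| / 45.4 = 0.8965
Noncentrality parameter: δ = d·√(n/2) = 0.8965 × √(6/2) = 1.5527
One-sided α = 0.1 → critical value z_{0.1} = 1.282.
Power = Φ(δ − 1.282) = Φ(0.271) = 0.6069.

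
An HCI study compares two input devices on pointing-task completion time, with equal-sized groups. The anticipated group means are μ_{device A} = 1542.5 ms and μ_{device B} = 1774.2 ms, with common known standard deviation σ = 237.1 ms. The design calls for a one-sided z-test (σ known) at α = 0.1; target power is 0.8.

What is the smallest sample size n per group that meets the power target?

n = 10 per group

Standardized effect: d = |μ_{device A} − μ_{device B}| / σ = |1542.5 − 1774.2| / 237.1 = 0.9772
For power 0.8 need Φ(δ − z_{0.1}) = 0.8, so δ = z_{0.1} + z_{0.20} = 1.282 + 0.842 = 2.123.
δ = d·√(n/2) ⇒ n = 2(δ/d)² = 2 × (2.123 / 0.9772)² = 9.44.
Rounding up, n = 10 per group.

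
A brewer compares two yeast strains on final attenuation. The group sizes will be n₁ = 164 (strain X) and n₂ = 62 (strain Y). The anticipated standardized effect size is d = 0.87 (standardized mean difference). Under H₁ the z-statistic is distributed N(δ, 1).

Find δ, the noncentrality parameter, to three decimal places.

The noncentrality parameter scales effect size by the design's sample-size factor: δ = d / √(1/n₁ + 1/n₂) = 0.87 / √(1/164 + 1/62) = 5.8356

δ ≈ 5.836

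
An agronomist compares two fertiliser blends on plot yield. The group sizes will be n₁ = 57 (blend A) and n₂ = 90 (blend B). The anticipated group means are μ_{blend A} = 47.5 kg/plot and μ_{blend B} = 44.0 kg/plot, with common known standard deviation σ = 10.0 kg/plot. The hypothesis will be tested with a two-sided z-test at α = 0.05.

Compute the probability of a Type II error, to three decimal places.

β ≈ 0.457

Standardized effect: d = |μ_{blend A} − μ_{blend B}| / σ = |47.5 − 44.0| / 10.0 = 0.3500
Noncentrality parameter: δ = d / √(1/n₁ + 1/n₂) = 0.3500 / √(1/57 + 1/90) = 2.0676
Critical value for a two-sided test at α = 0.05: z_{α/2} = 1.960.
Power = Φ(δ − 1.960) + Φ(−δ − 1.960) = Φ(0.108) + Φ(-4.028) = 0.5429 + 0.0000 = 0.5429.
Type II error: β = 1 − power = 1 − 0.5429 = 0.4571.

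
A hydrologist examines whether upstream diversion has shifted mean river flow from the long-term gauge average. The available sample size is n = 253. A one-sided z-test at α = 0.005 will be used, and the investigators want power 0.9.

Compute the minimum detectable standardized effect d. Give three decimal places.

d ≈ 0.243

Required noncentrality: δ = z_{0.005} + z_{0.10} = 2.576 + 1.282 = 3.857.
δ = d·√n ⇒ d = δ/√n = 3.857/√253 = 0.2425.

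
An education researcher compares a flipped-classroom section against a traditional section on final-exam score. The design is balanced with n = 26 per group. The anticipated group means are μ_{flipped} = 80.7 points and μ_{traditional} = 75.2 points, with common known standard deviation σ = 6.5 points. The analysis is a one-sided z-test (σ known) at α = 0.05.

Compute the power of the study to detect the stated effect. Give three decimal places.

Standardized effect: d = |μ_{flipped} − μ_{traditional}| / σ = |80.7 − 75.2| / 6.5 = 0.8462
Noncentrality parameter: δ = d·√(n/2) = 0.8462 × √(26/2) = 3.0509
Critical value for a one-sided test at α = 0.05: z_α = 1.645.
Power = P(Z > 1.645 − δ) = Φ(1.406) = 0.9201.

Power ≈ 0.920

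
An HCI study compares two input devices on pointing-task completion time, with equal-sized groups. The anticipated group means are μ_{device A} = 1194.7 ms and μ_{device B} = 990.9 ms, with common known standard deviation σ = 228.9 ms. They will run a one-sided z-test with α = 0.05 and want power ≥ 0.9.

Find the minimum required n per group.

n = 22 per group

Standardized effect: d = |μ_{device A} − μ_{device B}| / σ = |1194.7 − 990.9| / 228.9 = 0.8903
For power 0.9 need Φ(δ − z_{0.05}) = 0.9, so δ = z_{0.05} + z_{0.10} = 1.645 + 1.282 = 2.926.
δ = d·√(n/2) ⇒ n = 2(δ/d)² = 2 × (2.926 / 0.8903)² = 21.61.
Rounding up, n = 22 per group.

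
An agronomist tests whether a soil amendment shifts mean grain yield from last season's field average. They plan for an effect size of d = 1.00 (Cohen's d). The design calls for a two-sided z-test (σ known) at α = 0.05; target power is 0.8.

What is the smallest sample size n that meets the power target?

n = 8

Set Φ(δ − 1.960) = 0.8; then δ − 1.960 = Φ⁻¹(0.8) = 0.842, giving δ = 2.802.
(Ignoring the negligible lower-tail rejection probability gives the usual closed-form inversion.)
δ = d·√n ⇒ n = (δ/d)² = (2.802 / 1.00)² = 7.85.
Round up to the next whole unit.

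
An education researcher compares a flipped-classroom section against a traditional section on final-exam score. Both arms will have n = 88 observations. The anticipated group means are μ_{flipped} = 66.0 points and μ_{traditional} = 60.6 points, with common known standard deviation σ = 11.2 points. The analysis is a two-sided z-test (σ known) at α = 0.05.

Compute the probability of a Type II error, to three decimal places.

Standardized effect: d = |μ_{flipped} − μ_{traditional}| / σ = |66.0 − 60.6| / 11.2 = 0.4821
Noncentrality parameter: δ = d·√(n/2) = 0.4821 × √(88/2) = 3.1982
Critical value for a two-sided test at α = 0.05: z_{α/2} = 1.960.
Power = Φ(δ − 1.960) + Φ(−δ − 1.960) = Φ(1.238) + Φ(-5.158) = 0.8922 + 0.0000 = 0.8922.
Type II error: β = 1 − power = 1 − 0.8922 = 0.1078.

β ≈ 0.108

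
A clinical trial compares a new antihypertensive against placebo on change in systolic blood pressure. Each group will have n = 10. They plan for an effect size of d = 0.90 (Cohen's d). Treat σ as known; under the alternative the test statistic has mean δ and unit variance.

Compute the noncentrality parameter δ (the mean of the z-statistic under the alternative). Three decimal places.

δ = d·√(n/2) = 0.90 × √(10/2) = 2.0125

δ ≈ 2.012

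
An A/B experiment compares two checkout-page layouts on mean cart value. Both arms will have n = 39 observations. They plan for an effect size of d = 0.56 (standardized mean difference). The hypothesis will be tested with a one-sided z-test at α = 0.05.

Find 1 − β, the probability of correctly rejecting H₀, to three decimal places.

Power ≈ 0.796

Noncentrality parameter: δ = d·√(n/2) = 0.56 × √(39/2) = 2.4729
One-sided α = 0.05 → critical value z_{0.05} = 1.645.
Power = Φ(δ − 1.645) = Φ(0.828) = 0.7962.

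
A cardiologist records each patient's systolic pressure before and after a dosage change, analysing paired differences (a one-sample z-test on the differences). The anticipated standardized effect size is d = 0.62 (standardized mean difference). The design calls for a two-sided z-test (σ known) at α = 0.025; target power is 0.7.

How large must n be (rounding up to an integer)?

n = 20

For power 0.7 need Φ(δ − z_{0.0125}) = 0.7, so δ = z_{0.0125} + z_{0.30} = 2.241 + 0.524 = 2.766.
(For δ > 0 the lower-tail rejection region contributes negligibly to power, so the one-term inversion is standard.)
δ = d·√n ⇒ n = (δ/d)² = (2.766 / 0.62)² = 19.90.
Rounding up, n = 20.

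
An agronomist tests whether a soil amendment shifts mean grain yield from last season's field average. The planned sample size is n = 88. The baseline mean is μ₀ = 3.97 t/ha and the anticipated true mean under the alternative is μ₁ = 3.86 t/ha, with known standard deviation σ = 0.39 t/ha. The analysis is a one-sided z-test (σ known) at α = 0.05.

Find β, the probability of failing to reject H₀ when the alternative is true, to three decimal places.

Standardized effect: d = |μ₁ − μ₀| / σ = |3.86 − 3.97| / 0.39 = 0.2821
Noncentrality parameter: δ = d·√n = 0.2821 × √88 = 2.6459
One-sided α = 0.05 → critical value z_{0.05} = 1.645.
Power = Φ(δ − 1.645) = Φ(1.001) = 0.8416.
Type II error: β = 1 − power = 1 − 0.8416 = 0.1584.

β ≈ 0.158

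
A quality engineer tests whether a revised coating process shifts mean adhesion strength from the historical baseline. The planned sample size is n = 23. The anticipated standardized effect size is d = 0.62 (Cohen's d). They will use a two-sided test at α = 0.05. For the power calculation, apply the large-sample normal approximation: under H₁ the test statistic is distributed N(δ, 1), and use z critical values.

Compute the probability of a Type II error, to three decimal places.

β ≈ 0.155

Noncentrality parameter: δ = d·√n = 0.62 × √23 = 2.9734
Critical value for a two-sided test at α = 0.05: z_{α/2} = 1.960.
Power = Φ(δ − 1.960) + Φ(−δ − 1.960) = Φ(1.013) + Φ(-4.933) = 0.8446 + 0.0000 = 0.8446.
Type II error: β = 1 − power = 1 − 0.8446 = 0.1554.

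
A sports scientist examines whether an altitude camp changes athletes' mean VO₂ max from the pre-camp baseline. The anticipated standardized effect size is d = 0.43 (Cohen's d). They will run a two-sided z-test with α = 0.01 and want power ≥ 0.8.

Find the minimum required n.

n = 64

Set Φ(δ − 2.576) = 0.8; then δ − 2.576 = Φ⁻¹(0.8) = 0.842, giving δ = 3.417.
(The Φ(−δ − z_{α/2}) term is vanishingly small for δ > 0 and is dropped in the standard sample-size formula.)
δ = d·√n ⇒ n = (δ/d)² = (3.417 / 0.43)² = 63.16.
Round up to the next whole unit.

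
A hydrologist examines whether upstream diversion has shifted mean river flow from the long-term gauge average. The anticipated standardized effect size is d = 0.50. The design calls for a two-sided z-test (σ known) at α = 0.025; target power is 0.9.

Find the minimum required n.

n = 50

For power 0.9 need Φ(δ − z_{0.0125}) = 0.9, so δ = z_{0.0125} + z_{0.10} = 2.241 + 1.282 = 3.523.
(The Φ(−δ − z_{α/2}) term is vanishingly small for δ > 0 and is dropped in the standard sample-size formula.)
δ = d·√n ⇒ n = (δ/d)² = (3.523 / 0.50)² = 49.64.
Rounding up, n = 50.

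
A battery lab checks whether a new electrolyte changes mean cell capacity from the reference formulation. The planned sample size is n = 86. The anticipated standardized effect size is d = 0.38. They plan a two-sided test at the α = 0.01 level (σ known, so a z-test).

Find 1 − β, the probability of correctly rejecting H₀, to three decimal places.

Power ≈ 0.828

Noncentrality parameter: δ = d·√n = 0.38 × √86 = 3.5240
Critical value for a two-sided test at α = 0.01: z_{α/2} = 2.576.
Power = Φ(δ − 2.576) + Φ(−δ − 2.576) = Φ(0.948) + Φ(-6.100) = 0.8285 + 0.0000 = 0.8285.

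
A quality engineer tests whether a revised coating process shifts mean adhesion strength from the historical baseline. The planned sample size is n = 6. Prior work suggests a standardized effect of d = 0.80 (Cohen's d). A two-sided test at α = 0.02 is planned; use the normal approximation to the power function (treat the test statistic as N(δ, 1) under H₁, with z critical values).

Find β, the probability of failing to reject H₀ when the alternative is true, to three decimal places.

Noncentrality parameter: δ = d·√n = 0.80 × √6 = 1.9596
Two-sided α = 0.02 → critical value z_{0.01} = 2.326.
Power = Φ(δ − 2.326) + Φ(−δ − 2.326) = Φ(-0.367) + Φ(-4.286) = 0.3569 + 0.0000 = 0.3569.
Type II error: β = 1 − power = 1 − 0.3569 = 0.6431.

β ≈ 0.643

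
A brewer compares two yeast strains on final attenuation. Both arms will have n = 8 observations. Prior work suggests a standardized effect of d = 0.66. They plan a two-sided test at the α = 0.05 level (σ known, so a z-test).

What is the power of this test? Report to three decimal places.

Power ≈ 0.262

Noncentrality parameter: λ = d·√(n/2) = 0.66 × √(8/2) = 1.3200
Critical value for a two-sided test at α = 0.05: z_{α/2} = 1.960.
Power = Φ(λ − 1.960) + Φ(−λ − 1.960) = Φ(-0.640) + Φ(-3.280) = 0.2611 + 0.0005 = 0.2616.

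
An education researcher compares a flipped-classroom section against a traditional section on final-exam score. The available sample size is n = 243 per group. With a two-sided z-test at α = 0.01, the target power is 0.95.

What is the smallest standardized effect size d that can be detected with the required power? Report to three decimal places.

d ≈ 0.383

Required noncentrality: δ = z_{0.005} + z_{0.05} = 2.576 + 1.645 = 4.221.
(The second rejection-region term Φ(−δ − z_{α/2}) is negligible and dropped.)
δ = d·√(n/2) ⇒ d = δ/√(n/2) = 4.221/√(243/2) = 0.3829.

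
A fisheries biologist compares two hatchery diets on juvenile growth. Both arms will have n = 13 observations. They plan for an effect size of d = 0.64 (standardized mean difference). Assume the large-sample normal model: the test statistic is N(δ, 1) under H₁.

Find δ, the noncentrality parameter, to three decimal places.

δ = d·√(n/2) = 0.64 × √(13/2) = 1.6317

δ ≈ 1.632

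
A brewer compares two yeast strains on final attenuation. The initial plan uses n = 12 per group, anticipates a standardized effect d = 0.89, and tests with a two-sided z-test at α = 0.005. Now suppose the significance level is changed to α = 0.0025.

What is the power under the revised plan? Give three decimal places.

δ = d·√(n/2) = 0.89 × √(12/2) = 2.1800 (unchanged). New critical value: z_{0.0013} = 3.023.
Revised power = Φ(δ − 3.023) + Φ(−δ − 3.023) = Φ(-0.843) + Φ(-5.203) = 0.1995 + 0.0000 = 0.1995.

Power ≈ 0.200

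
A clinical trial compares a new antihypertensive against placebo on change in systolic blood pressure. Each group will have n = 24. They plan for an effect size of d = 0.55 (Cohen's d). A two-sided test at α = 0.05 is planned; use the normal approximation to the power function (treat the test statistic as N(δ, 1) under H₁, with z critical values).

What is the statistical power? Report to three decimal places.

Noncentrality parameter: δ = d·√(n/2) = 0.55 × √(24/2) = 1.9053
Critical value for a two-sided test at α = 0.05: z_{α/2} = 1.960.
Power = Φ(δ − 1.960) + Φ(−δ − 1.960) = Φ(-0.055) + Φ(-3.865) = 0.4782 + 0.0001 = 0.4782.

Power ≈ 0.478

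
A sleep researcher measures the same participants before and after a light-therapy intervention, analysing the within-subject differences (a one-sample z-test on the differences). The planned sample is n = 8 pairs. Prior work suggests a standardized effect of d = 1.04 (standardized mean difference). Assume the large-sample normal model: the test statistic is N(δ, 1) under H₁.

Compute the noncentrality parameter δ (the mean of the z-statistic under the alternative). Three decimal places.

δ = d·√n = 1.04 × √8 = 2.9416

δ ≈ 2.942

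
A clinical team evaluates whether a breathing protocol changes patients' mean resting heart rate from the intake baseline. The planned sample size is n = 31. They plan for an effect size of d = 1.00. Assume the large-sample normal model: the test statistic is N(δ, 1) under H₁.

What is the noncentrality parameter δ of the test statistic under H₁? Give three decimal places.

δ ≈ 5.568

δ = d·√n = 1.00 × √31 = 5.5678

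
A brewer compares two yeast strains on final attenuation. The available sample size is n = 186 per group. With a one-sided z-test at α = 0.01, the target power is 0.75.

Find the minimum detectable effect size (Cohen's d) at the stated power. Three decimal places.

Need Φ(δ − 2.326) = 0.75, so δ = 2.326 + 0.674 = 3.001.
δ = d·√(n/2) ⇒ d = δ/√(n/2) = 3.001/√(186/2) = 0.3112.

d ≈ 0.311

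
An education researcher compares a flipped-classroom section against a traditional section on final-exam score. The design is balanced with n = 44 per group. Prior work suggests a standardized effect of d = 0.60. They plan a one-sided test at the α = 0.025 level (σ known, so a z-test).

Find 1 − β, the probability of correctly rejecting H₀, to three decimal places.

Noncentrality parameter: δ = d·√(n/2) = 0.60 × √(44/2) = 2.8142
Critical value for a one-sided test at α = 0.025: z_α = 1.960.
Power = P(Z > 1.960 − δ) = Φ(0.854) = 0.8035.

Power ≈ 0.804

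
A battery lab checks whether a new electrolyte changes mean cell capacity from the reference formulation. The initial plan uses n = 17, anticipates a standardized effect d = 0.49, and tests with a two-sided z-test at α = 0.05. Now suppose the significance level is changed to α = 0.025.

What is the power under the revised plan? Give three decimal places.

Power ≈ 0.413

δ = d·√n = 0.49 × √17 = 2.0203 (unchanged). New critical value: z_{0.0125} = 2.241.
Revised power = Φ(δ − 2.241) + Φ(−δ − 2.241) = Φ(-0.221) + Φ(-4.262) = 0.4125 + 0.0000 = 0.4125.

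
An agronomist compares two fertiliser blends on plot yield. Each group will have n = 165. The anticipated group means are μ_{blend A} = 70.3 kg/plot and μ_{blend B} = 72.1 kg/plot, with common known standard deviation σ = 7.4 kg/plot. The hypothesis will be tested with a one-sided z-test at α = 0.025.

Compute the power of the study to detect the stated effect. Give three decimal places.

Power ≈ 0.598

Standardized effect: d = |μ_{blend A} − μ_{blend B}| / σ = |70.3 − 72.1| / 7.4 = 0.2432
Noncentrality parameter: δ = d·√(n/2) = 0.2432 × √(165/2) = 2.2094
One-sided α = 0.025 → critical value z_{0.025} = 1.960.
Power = P(Z > 1.960 − δ) = Φ(0.249) = 0.5985.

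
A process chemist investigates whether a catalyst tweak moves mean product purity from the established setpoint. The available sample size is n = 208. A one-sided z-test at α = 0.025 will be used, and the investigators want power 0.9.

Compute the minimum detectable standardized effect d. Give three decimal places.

Required noncentrality: δ = z_{0.025} + z_{0.10} = 1.960 + 1.282 = 3.242.
δ = d·√n ⇒ d = δ/√n = 3.242/√208 = 0.2248.

d ≈ 0.225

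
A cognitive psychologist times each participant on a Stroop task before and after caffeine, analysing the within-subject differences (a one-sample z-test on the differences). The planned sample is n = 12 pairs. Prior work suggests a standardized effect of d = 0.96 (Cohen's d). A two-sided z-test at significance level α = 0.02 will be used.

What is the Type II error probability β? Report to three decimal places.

β ≈ 0.159

Noncentrality parameter: δ = d·√n = 0.96 × √12 = 3.3255
Two-sided α = 0.02 → critical value z_{0.01} = 2.326.
Power = Φ(δ − 2.326) + Φ(−δ − 2.326) = Φ(0.999) + Φ(-5.652) = 0.8411 + 0.0000 = 0.8411.
Type II error: β = 1 − power = 1 − 0.8411 = 0.1589.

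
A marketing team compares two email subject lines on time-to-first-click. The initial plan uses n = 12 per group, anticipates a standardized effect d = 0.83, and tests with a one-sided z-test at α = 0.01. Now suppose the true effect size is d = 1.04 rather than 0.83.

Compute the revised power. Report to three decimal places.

With d = 1.04: δ = d·√(n/2) = 1.04 × √(12/2) = 2.5475. Critical value z_{0.01} = 2.326.
Revised power = Φ(δ − 2.326) = Φ(0.221) = 0.5875.

Power ≈ 0.588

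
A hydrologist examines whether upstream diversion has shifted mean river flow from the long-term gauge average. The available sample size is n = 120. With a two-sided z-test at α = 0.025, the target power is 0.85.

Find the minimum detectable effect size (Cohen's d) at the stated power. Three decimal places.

Need Φ(δ − 2.241) = 0.85, so δ = 2.241 + 1.036 = 3.278.
(The second rejection-region term Φ(−δ − z_{α/2}) is negligible and dropped.)
δ = d·√n ⇒ d = δ/√n = 3.278/√120 = 0.2992.

d ≈ 0.299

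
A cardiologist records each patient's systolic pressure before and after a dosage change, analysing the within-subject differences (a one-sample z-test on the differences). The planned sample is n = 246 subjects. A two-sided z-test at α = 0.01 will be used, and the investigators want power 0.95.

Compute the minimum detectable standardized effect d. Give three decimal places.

d ≈ 0.269

Required noncentrality: δ = z_{0.005} + z_{0.05} = 2.576 + 1.645 = 4.221.
(The second rejection-region term Φ(−δ − z_{α/2}) is negligible and dropped.)
δ = d·√n ⇒ d = δ/√n = 4.221/√246 = 0.2691.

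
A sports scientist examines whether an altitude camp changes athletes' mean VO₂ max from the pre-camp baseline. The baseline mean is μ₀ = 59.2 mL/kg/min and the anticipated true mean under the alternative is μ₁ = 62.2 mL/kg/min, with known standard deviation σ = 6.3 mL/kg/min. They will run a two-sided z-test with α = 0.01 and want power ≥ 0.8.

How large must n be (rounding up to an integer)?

Standardized effect: d = |μ₁ − μ₀| / σ = |62.2 − 59.2| / 6.3 = 0.4762
Set Φ(δ − 2.576) = 0.8; then δ − 2.576 = Φ⁻¹(0.8) = 0.842, giving δ = 3.417.
(For δ > 0 the lower-tail rejection region contributes negligibly to power, so the one-term inversion is standard.)
δ = d·√n ⇒ n = (δ/d)² = (3.417 / 0.4762)² = 51.50.
Rounding up, n = 52.

n = 52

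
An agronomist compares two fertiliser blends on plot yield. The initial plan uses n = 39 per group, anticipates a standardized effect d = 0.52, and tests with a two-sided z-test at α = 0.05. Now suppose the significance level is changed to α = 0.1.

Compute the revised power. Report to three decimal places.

δ = d·√(n/2) = 0.52 × √(39/2) = 2.2963 (unchanged). New critical value: z_{0.05} = 1.645.
Revised power = Φ(δ − 1.645) + Φ(−δ − 1.645) = Φ(0.651) + Φ(-3.941) = 0.7426 + 0.0000 = 0.7426.

Power ≈ 0.743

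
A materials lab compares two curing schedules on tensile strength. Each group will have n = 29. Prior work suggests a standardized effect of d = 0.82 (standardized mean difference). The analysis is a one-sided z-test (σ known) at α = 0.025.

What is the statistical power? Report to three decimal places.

Power ≈ 0.877

Noncentrality parameter: δ = d·√(n/2) = 0.82 × √(29/2) = 3.1225
One-sided α = 0.025 → critical value z_{0.025} = 1.960.
Power = P(Z > 1.960 − δ) = Φ(1.163) = 0.8775.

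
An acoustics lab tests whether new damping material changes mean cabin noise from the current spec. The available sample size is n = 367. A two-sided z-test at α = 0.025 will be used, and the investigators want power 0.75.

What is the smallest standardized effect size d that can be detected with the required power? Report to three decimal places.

d ≈ 0.152

Need Φ(δ − 2.241) = 0.75, so δ = 2.241 + 0.674 = 2.916.
(Lower-tail contribution to power is negligible for δ > 0.)
δ = d·√n ⇒ d = δ/√n = 2.916/√367 = 0.1522.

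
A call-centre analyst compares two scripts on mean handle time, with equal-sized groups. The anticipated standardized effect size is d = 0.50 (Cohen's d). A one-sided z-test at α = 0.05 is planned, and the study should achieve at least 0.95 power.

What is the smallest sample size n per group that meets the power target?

n = 87 per group

Set Φ(δ − 1.645) = 0.95; then δ − 1.645 = Φ⁻¹(0.95) = 1.645, giving δ = 3.290.
δ = d·√(n/2) ⇒ n = 2(δ/d)² = 2 × (3.290 / 0.50)² = 86.58.
Round up to the next whole unit.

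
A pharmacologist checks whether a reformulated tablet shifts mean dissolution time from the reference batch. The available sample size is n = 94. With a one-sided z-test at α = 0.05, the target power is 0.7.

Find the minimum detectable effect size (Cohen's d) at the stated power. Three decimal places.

d ≈ 0.224

Required noncentrality: δ = z_{0.05} + z_{0.30} = 1.645 + 0.524 = 2.169.
δ = d·√n ⇒ d = δ/√n = 2.169/√94 = 0.2237.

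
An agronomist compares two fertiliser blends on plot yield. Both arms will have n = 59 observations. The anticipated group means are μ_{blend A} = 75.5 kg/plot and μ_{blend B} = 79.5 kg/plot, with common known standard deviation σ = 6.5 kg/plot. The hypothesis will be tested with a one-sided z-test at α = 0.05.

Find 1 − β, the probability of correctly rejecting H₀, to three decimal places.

Power ≈ 0.955

Standardized effect: d = |μ_{blend A} − μ_{blend B}| / σ = |75.5 − 79.5| / 6.5 = 0.6154
Noncentrality parameter: δ = d·√(n/2) = 0.6154 × √(59/2) = 3.3424
One-sided α = 0.05 → critical value z_{0.05} = 1.645.
Power = P(Z > 1.645 − δ) = Φ(1.698) = 0.9552.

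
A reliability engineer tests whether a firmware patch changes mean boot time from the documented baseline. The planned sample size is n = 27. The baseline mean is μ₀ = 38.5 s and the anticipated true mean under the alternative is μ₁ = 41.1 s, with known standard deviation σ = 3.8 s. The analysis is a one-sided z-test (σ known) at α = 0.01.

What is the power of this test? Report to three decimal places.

Standardized effect: d = |μ₁ − μ₀| / σ = |41.1 − 38.5| / 3.8 = 0.6842
Noncentrality parameter: δ = d·√n = 0.6842 × √27 = 3.5553
Critical value for a one-sided test at α = 0.01: z_α = 2.326.
Power = P(Z > 2.326 − δ) = Φ(1.229) = 0.8904.

Power ≈ 0.890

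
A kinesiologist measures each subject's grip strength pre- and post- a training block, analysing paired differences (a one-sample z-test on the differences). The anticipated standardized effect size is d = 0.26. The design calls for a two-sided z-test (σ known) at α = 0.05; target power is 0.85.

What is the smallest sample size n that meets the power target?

n = 133

For power 0.85 need Φ(δ − z_{0.025}) = 0.85, so δ = z_{0.025} + z_{0.15} = 1.960 + 1.036 = 2.996.
(Ignoring the negligible lower-tail rejection probability gives the usual closed-form inversion.)
δ = d·√n ⇒ n = (δ/d)² = (2.996 / 0.26)² = 132.82.
Rounding up, n = 133.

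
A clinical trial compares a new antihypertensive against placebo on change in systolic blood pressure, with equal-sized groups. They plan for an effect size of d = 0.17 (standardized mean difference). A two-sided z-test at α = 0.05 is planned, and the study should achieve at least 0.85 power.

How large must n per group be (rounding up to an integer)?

n = 622 per group

For power 0.85 need Φ(δ − z_{0.025}) = 0.85, so δ = z_{0.025} + z_{0.15} = 1.960 + 1.036 = 2.996.
(The Φ(−δ − z_{α/2}) term is vanishingly small for δ > 0 and is dropped in the standard sample-size formula.)
δ = d·√(n/2) ⇒ n = 2(δ/d)² = 2 × (2.996 / 0.17)² = 621.34.
Round up to the next whole unit.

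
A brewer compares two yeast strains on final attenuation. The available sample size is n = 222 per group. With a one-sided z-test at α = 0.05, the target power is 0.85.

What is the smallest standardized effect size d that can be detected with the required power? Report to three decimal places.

d ≈ 0.254

Required noncentrality: δ = z_{0.05} + z_{0.15} = 1.645 + 1.036 = 2.681.
δ = d·√(n/2) ⇒ d = δ/√(n/2) = 2.681/√(222/2) = 0.2545.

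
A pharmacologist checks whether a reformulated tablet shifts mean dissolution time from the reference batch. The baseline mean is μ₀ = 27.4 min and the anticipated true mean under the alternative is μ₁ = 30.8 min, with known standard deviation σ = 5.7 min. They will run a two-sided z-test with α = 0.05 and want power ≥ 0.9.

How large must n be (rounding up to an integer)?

n = 30

Standardized effect: d = |μ₁ − μ₀| / σ = |30.8 − 27.4| / 5.7 = 0.5965
Set Φ(δ − 1.960) = 0.9; then δ − 1.960 = Φ⁻¹(0.9) = 1.282, giving δ = 3.242.
(The Φ(−δ − z_{α/2}) term is vanishingly small for δ > 0 and is dropped in the standard sample-size formula.)
δ = d·√n ⇒ n = (δ/d)² = (3.242 / 0.5965)² = 29.53.
Round up to the next whole unit.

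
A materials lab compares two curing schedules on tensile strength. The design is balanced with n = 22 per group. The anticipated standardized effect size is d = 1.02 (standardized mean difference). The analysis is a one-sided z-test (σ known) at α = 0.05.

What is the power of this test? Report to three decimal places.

Power ≈ 0.959

Noncentrality parameter: δ = d·√(n/2) = 1.02 × √(22/2) = 3.3830
Critical value for a one-sided test at α = 0.05: z_α = 1.645.
Power = Φ(δ − 1.645) = Φ(1.738) = 0.9589.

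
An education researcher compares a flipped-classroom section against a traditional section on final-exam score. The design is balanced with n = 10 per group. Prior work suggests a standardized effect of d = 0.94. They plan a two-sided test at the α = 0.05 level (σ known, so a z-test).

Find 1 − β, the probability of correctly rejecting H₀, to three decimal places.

Noncentrality parameter: δ = d·√(n/2) = 0.94 × √(10/2) = 2.1019
Critical value for a two-sided test at α = 0.05: z_{α/2} = 1.960.
Power = Φ(δ − 1.960) + Φ(−δ − 1.960) = Φ(0.142) + Φ(-4.062) = 0.5564 + 0.0000 = 0.5565.

Power ≈ 0.556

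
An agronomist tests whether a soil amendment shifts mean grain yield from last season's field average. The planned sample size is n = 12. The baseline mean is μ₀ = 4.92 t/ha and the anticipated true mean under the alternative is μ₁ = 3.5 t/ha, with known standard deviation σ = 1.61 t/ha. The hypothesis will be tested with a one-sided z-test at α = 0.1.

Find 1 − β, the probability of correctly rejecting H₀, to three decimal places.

Power ≈ 0.962

Standardized effect: d = |μ₁ − μ₀| / σ = |3.5 − 4.92| / 1.61 = 0.8820
Noncentrality parameter: δ = d·√n = 0.8820 × √12 = 3.0553
Critical value for a one-sided test at α = 0.1: z_α = 1.282.
Power = Φ(δ − 1.282) = Φ(1.774) = 0.9619.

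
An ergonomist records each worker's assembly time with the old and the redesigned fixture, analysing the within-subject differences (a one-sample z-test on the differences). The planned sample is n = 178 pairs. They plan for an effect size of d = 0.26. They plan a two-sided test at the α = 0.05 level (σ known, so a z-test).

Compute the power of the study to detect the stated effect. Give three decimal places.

Noncentrality parameter: δ = d·√n = 0.26 × √178 = 3.4688
Two-sided α = 0.05 → critical value z_{0.025} = 1.960.
Power = Φ(δ − 1.960) + Φ(−δ − 1.960) = Φ(1.509) + Φ(-5.429) = 0.9343 + 0.0000 = 0.9343.

Power ≈ 0.934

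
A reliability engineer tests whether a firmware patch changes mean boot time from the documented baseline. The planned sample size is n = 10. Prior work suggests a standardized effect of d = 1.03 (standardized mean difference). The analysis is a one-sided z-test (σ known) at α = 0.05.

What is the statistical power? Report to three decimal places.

Noncentrality parameter: δ = d·√n = 1.03 × √10 = 3.2571
Critical value for a one-sided test at α = 0.05: z_α = 1.645.
Power = Φ(δ − 1.645) = Φ(1.612) = 0.9466.

Power ≈ 0.947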